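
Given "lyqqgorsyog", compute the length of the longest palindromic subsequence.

5

One longest palindromic subsequence is goyog (positions 5,6,9,10,11); it reads the same forward and backward, and the interval DP gives dp[1][11] = 5.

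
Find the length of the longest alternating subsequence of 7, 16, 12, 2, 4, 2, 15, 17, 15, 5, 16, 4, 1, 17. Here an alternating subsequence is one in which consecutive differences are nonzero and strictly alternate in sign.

Track the best alternating length ending on an up-step vs a down-step at each position: up/down = 1/1, 2/1, 2/3, 1/3, 4/3, 1/5, 6/3, 6/1, 6/7, 6/7, 8/7, 6/9, 1/9, 10/1.
The maximum over both is 10; one such subsequence is 7, 16, 2, 4, 2, 17, 15, 16, 4, 17.

10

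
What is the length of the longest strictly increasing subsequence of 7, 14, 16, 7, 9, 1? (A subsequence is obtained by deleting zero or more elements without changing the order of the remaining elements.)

Let dp[i] be the longest increasing subsequence ending at position i. Then dp = [1, 2, 3, 1, 2, 1].
The maximum is 3; one witness is 7, 14, 16 at positions 1,2,3.

3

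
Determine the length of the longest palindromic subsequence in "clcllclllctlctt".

One longest palindromic subsequence is clclllllclc (positions 1,2,3,4,5,7,8,9,10,12,13); it reads the same forward and backward, and the interval DP gives dp[1][15] = 11.

11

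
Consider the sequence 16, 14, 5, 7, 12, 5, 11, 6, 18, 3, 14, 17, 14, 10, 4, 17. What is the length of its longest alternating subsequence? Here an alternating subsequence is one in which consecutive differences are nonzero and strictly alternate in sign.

A longest alternating subsequence is 16, 5, 7, 5, 11, 6, 18, 3, 17, 14, 17 (positions 1,3,4,6,7,8,9,10,12,13,16); its 10 consecutive differences strictly alternate in sign, and length 11 is optimal.

11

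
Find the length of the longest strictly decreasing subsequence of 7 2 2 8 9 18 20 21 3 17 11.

3

Let dp[i] be the longest decreasing subsequence ending at position i. Then dp = [1, 2, 2, 1, 1, 1, 1, 1, 2, 2, 3].
The maximum is 3; one witness is 18, 17, 11 at positions 6,10,11.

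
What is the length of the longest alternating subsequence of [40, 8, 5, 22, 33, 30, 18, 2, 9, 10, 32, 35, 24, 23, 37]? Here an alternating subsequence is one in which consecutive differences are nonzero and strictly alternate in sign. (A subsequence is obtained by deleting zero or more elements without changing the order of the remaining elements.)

A longest alternating subsequence is 40, 8, 33, 30, 32, 24, 37 (positions 1,2,5,6,11,13,15); its 6 consecutive differences strictly alternate in sign, and length 7 is optimal.

7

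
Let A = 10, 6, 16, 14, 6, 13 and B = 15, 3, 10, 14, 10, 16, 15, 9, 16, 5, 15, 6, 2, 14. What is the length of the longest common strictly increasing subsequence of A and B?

A longest common strictly increasing subsequence is 10, 14 (length 2); it appears in order in both A and B, and no longer such subsequence exists.

2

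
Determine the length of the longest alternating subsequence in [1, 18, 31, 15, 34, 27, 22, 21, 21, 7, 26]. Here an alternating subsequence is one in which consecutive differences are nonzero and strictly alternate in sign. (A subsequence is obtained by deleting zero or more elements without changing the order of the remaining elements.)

Track the best alternating length ending on an up-step vs a down-step at each position: up/down = 1/1, 2/1, 2/1, 2/3, 4/1, 4/5, 4/5, 4/5, 4/5, 2/5, 6/5.
The maximum over both is 6; one such subsequence is 1, 18, 15, 34, 22, 26.

6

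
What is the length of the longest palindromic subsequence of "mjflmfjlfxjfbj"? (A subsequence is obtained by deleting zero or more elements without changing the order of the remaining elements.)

One longest palindromic subsequence is jfjxjfj (positions 2,6,7,10,11,12,14); it reads the same forward and backward, and the interval DP gives dp[1][14] = 7.

7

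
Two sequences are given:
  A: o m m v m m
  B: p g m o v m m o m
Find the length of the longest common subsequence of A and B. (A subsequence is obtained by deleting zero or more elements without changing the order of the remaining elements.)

4

A longest common subsequence is ommm (length 4); the LCS DP confirms no longer common subsequence exists.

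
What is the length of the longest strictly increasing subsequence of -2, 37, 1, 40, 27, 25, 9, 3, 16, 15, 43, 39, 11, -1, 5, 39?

Let dp[i] be the longest increasing subsequence ending at position i. Then dp = [1, 2, 2, 3, 3, 3, 3, 3, 4, 4, 5, 5, 4, 2, 4, 5].
The maximum is 5; one witness is -2, 1, 9, 16, 43 at positions 1,3,7,9,11.

5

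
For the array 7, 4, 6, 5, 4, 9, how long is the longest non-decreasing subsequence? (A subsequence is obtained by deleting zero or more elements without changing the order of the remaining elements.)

3

One longest non-decreasing subsequence is 4, 6, 9 (positions 2,3,6), of length 3; no longer one exists.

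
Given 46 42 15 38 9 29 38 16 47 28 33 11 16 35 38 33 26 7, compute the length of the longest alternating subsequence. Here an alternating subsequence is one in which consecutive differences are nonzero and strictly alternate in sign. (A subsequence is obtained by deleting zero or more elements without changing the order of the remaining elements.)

12

A longest alternating subsequence is 46, 15, 38, 9, 29, 16, 47, 28, 33, 11, 35, 33 (positions 1,3,4,5,6,8,9,10,11,12,14,16); its 11 consecutive differences strictly alternate in sign, and length 12 is optimal.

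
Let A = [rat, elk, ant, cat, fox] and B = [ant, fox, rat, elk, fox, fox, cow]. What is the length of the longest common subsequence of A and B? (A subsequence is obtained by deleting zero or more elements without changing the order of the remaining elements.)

3

A longest common subsequence is rat, elk, fox (length 3); the LCS DP confirms no longer common subsequence exists.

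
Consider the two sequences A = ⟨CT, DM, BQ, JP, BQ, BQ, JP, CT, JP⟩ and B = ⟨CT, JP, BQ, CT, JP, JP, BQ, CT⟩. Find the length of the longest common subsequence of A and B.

A longest common subsequence is CT, BQ, JP, BQ, CT (length 5); the LCS DP confirms no longer common subsequence exists.

5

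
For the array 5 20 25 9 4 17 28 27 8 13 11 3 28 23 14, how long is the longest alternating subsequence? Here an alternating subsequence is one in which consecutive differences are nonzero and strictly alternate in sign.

Track the best alternating length ending on an up-step vs a down-step at each position: up/down = 1/1, 2/1, 2/1, 2/3, 1/3, 4/3, 4/1, 4/5, 4/5, 6/5, 6/7, 1/7, 8/1, 8/9, 8/9.
The maximum over both is 9; one such subsequence is 5, 20, 9, 17, 8, 13, 11, 28, 23.

9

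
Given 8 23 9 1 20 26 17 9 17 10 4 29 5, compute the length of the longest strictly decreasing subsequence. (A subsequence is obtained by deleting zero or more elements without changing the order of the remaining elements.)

5

Scanning left to right, the best length ending at each element is: 8→1, 23→1, 9→2, 1→3, 20→2, 26→1, 17→3, 9→4, 17→3, 10→4, 4→5, 29→1, 5→5.
So the longest decreasing subsequence has length 5, e.g. 23, 20, 17, 9, 4.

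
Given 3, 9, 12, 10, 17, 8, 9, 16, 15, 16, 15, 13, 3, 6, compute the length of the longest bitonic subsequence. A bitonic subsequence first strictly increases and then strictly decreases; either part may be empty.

One longest bitonic subsequence is 3, 9, 12, 17, 16, 15, 13, 6 (positions 1,2,3,5,10,11,12,14): it rises to 17 then falls. Length 8 is optimal.

8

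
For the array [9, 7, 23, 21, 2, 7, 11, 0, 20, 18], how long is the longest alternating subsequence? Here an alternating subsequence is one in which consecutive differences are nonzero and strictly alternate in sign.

8

Track the best alternating length ending on an up-step vs a down-step at each position: up/down = 1/1, 1/2, 3/1, 3/4, 1/4, 5/4, 5/4, 1/6, 7/4, 7/8.
The maximum over both is 8; one such subsequence is 9, 7, 23, 2, 7, 0, 20, 18.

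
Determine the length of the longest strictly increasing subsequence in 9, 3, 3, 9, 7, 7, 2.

Let dp[i] be the longest increasing subsequence ending at position i. Then dp = [1, 1, 1, 2, 2, 2, 1].
The maximum is 2; one witness is 3, 9 at positions 2,4.

2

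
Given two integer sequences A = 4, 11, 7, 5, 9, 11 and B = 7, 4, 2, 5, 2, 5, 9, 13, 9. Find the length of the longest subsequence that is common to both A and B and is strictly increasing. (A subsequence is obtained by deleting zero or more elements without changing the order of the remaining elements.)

3

For each value that appears in both, track the longest common increasing run ending there.
The best achievable length is 3; one witness is 4, 5, 9 (A-positions 1,4,5, B-positions 2,4,7).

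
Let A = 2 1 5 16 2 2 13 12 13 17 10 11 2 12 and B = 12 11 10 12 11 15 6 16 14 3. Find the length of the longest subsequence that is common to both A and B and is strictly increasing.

A longest common strictly increasing subsequence is 11, 12 (length 2); it appears in order in both A and B, and no longer such subsequence exists.

2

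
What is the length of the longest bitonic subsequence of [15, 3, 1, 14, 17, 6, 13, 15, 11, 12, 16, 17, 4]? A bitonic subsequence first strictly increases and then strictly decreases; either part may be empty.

Let inc[i] be the LIS ending at i and dec[i] the longest strictly decreasing subsequence starting at i. inc = [1, 1, 1, 2, 3, 2, 3, 4, 3, 4, 5, 6, 2], dec = [5, 2, 1, 4, 4, 2, 3, 3, 2, 2, 2, 2, 1].
max_i inc[i]+dec[i]−1 = 7, with one witness 3, 6, 13, 15, 16, 17, 4.

7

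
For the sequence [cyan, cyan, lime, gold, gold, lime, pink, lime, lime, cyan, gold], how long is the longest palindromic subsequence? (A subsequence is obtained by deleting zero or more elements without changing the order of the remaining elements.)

7

One longest palindromic subsequence is cyan lime lime pink lime lime cyan (positions 2,3,6,7,8,9,10); it reads the same forward and backward, and the interval DP gives dp[1][11] = 7.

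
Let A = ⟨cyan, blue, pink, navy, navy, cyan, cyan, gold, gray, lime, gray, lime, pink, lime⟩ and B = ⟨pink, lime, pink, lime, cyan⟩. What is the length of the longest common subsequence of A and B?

4

A longest common subsequence is pink, lime, pink, lime (length 4); the LCS DP confirms no longer common subsequence exists.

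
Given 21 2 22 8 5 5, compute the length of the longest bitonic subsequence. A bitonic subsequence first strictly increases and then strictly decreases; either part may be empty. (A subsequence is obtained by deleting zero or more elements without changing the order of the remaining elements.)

4

Let inc[i] be the LIS ending at i and dec[i] the longest strictly decreasing subsequence starting at i. inc = [1, 1, 2, 2, 2, 2], dec = [3, 1, 3, 2, 1, 1].
max_i inc[i]+dec[i]−1 = 4, with one witness 21, 22, 8, 5.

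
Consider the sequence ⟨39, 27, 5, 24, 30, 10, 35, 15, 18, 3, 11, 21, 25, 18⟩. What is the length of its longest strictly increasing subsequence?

6

Scanning left to right, the best length ending at each element is: 39→1, 27→1, 5→1, 24→2, 30→3, 10→2, 35→4, 15→3, 18→4, 3→1, 11→3, 21→5, 25→6, 18→4.
So the longest increasing subsequence has length 6, e.g. 5, 10, 15, 18, 21, 25.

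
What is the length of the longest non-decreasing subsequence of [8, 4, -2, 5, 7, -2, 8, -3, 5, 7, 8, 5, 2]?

5

Scanning left to right, the best length ending at each element is: 8→1, 4→1, -2→1, 5→2, 7→3, -2→2, 8→4, -3→1, 5→3, 7→4, 8→5, 5→4, 2→3.
So the longest non-decreasing subsequence has length 5, e.g. 4, 5, 7, 8, 8.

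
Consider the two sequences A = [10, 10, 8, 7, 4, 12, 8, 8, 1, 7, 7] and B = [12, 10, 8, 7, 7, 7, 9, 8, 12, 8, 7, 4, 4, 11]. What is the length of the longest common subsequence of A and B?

A longest common subsequence is 10, 8, 7, 12, 8, 7 (length 6); the LCS DP confirms no longer common subsequence exists.

6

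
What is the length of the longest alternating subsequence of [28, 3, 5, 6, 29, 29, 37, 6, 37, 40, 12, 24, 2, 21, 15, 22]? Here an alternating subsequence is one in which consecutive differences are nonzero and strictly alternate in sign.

A longest alternating subsequence is 28, 3, 29, 6, 37, 12, 24, 2, 21, 15, 22 (positions 1,2,5,8,9,11,12,13,14,15,16); its 10 consecutive differences strictly alternate in sign, and length 11 is optimal.

11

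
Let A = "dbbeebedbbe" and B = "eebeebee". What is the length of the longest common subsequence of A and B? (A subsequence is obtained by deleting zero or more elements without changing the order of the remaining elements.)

A longest common subsequence is beebee (length 6); the LCS DP confirms no longer common subsequence exists.

6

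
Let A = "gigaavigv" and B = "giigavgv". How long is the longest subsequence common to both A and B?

7

Backtracking the LCS table gives one alignment: g (A1,B1) → i (A2,B3) → g (A3,B4) → a (A5,B5) → v (A6,B6) → g (A8,B7) → v (A9,B8).
So the longest common subsequence has length 7.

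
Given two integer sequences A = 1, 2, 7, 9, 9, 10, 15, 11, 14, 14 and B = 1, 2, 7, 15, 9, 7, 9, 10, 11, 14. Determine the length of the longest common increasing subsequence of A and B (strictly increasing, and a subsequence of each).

For each value that appears in both, track the longest common increasing run ending there.
The best achievable length is 7; one witness is 1, 2, 7, 9, 10, 11, 14 (A-positions 1,2,3,4,6,8,9, B-positions 1,2,3,5,8,9,10).

7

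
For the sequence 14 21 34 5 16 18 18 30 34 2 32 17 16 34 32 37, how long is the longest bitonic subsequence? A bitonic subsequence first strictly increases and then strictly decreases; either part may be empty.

One longest bitonic subsequence is 14, 16, 18, 30, 34, 32, 17, 16 (positions 1,5,6,8,9,11,12,13): it rises to 34 then falls. Length 8 is optimal.

8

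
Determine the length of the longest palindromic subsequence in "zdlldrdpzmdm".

One longest palindromic subsequence is zdlldz (positions 1,2,3,4,7,9); it reads the same forward and backward, and the interval DP gives dp[1][12] = 6.

6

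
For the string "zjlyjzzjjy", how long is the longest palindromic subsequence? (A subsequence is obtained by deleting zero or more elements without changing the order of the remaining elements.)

Using dp[i][j] = 2 + dp[i+1][j−1] if the ends match, else max(dp[i+1][j], dp[i][j−1]):
dp[1][10] = 6. A witness is yjzzjy at positions 4,5,6,7,9,10.

6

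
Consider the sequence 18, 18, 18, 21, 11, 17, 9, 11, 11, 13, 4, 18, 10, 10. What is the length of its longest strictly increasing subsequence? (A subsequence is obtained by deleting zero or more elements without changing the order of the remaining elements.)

4

Let dp[i] be the longest increasing subsequence ending at position i. Then dp = [1, 1, 1, 2, 1, 2, 1, 2, 2, 3, 1, 4, 2, 2].
The maximum is 4; one witness is 9, 11, 13, 18 at positions 7,8,10,12.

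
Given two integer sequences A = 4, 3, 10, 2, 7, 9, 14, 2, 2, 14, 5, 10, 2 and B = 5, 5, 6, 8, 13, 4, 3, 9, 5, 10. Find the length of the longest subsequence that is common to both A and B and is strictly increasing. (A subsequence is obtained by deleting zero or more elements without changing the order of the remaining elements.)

3

A longest common strictly increasing subsequence is 4, 9, 10 (length 3); it appears in order in both A and B, and no longer such subsequence exists.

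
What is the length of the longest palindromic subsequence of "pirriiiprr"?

Using dp[i][j] = 2 + dp[i+1][j−1] if the ends match, else max(dp[i+1][j], dp[i][j−1]):
dp[1][10] = 7. A witness is rriiirr at positions 3,4,5,6,7,9,10.

7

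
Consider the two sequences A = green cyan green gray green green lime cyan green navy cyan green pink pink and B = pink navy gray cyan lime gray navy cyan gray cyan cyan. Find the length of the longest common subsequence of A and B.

4

A longest common subsequence is cyan, gray, cyan, cyan (length 4); the LCS DP confirms no longer common subsequence exists.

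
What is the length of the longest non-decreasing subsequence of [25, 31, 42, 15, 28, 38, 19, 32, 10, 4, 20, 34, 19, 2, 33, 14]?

Let dp[i] be the longest non-decreasing subsequence ending at position i. Then dp = [1, 2, 3, 1, 2, 3, 2, 3, 1, 1, 3, 4, 3, 1, 4, 2].
The maximum is 4; one witness is 25, 31, 32, 34 at positions 1,2,8,12.

4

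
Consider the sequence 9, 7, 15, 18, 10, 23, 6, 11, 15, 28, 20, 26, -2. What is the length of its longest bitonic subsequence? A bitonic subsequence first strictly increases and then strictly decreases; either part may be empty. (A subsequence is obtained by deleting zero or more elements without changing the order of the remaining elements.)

One longest bitonic subsequence is 9, 15, 18, 23, 28, 26, -2 (positions 1,3,4,6,10,12,13): it rises to 28 then falls. Length 7 is optimal.

7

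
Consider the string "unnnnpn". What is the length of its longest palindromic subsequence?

5

Using dp[i][j] = 2 + dp[i+1][j−1] if the ends match, else max(dp[i+1][j], dp[i][j−1]):
dp[1][7] = 5. A witness is nnnnn at positions 2,3,4,5,7.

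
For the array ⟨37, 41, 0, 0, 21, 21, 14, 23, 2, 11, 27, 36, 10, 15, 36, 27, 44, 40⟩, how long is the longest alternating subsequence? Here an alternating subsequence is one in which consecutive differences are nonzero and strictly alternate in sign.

13

Track the best alternating length ending on an up-step vs a down-step at each position: up/down = 1/1, 2/1, 1/3, 1/3, 4/3, 4/3, 4/5, 6/3, 4/7, 8/7, 8/3, 8/3, 8/9, 10/9, 10/3, 10/11, 12/1, 12/13.
The maximum over both is 13; one such subsequence is 37, 41, 0, 21, 14, 23, 2, 11, 10, 36, 27, 44, 40.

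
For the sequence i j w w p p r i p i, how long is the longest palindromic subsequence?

5

Using dp[i][j] = 2 + dp[i+1][j−1] if the ends match, else max(dp[i+1][j], dp[i][j−1]):
dp[1][10] = 5. A witness is ipipi at positions 1,5,8,9,10.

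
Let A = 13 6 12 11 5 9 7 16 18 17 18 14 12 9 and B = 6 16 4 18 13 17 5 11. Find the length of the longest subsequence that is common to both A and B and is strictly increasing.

3

For each value that appears in both, track the longest common increasing run ending there.
The best achievable length is 3; one witness is 6, 16, 18 (A-positions 2,8,9, B-positions 1,2,4).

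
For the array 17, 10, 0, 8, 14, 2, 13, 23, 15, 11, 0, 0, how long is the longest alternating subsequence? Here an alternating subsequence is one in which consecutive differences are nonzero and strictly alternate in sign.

6

A longest alternating subsequence is 17, 0, 8, 2, 23, 15 (positions 1,3,4,6,8,9); its 5 consecutive differences strictly alternate in sign, and length 6 is optimal.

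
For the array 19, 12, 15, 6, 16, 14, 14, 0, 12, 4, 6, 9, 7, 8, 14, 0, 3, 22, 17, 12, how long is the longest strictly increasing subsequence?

Let dp[i] be the longest increasing subsequence ending at position i. Then dp = [1, 1, 2, 1, 3, 2, 2, 1, 2, 2, 3, 4, 4, 5, 6, 1, 2, 7, 7, 6].
The maximum is 7; one witness is 0, 4, 6, 7, 8, 14, 22 at positions 8,10,11,13,14,15,18.

7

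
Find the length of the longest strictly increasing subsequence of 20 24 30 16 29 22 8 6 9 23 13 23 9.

4

Scanning left to right, the best length ending at each element is: 20→1, 24→2, 30→3, 16→1, 29→3, 22→2, 8→1, 6→1, 9→2, 23→3, 13→3, 23→4, 9→2.
So the longest increasing subsequence has length 4, e.g. 8, 9, 13, 23.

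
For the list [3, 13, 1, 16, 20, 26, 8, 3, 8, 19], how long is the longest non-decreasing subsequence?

Let dp[i] be the longest non-decreasing subsequence ending at position i. Then dp = [1, 2, 1, 3, 4, 5, 2, 2, 3, 4].
The maximum is 5; one witness is 3, 13, 16, 20, 26 at positions 1,2,4,5,6.

5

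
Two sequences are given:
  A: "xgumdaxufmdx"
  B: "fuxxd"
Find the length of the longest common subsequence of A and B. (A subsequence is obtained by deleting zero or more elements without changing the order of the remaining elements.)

3

Backtracking the LCS table gives one alignment: x (A1,B3) → x (A7,B4) → d (A11,B5).
So the longest common subsequence has length 3.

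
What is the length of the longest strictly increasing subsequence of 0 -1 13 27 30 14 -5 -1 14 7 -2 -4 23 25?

Let dp[i] be the longest increasing subsequence ending at position i. Then dp = [1, 1, 2, 3, 4, 3, 1, 2, 3, 3, 2, 2, 4, 5].
The maximum is 5; one witness is 0, 13, 14, 23, 25 at positions 1,3,6,13,14.

5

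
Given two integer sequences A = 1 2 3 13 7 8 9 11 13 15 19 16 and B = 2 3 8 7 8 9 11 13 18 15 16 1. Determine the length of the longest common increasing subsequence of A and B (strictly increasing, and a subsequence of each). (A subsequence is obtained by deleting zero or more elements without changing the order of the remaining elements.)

9

For each value that appears in both, track the longest common increasing run ending there.
The best achievable length is 9; one witness is 2, 3, 7, 8, 9, 11, 13, 15, 16 (A-positions 2,3,5,6,7,8,9,10,12, B-positions 1,2,4,5,6,7,8,10,11).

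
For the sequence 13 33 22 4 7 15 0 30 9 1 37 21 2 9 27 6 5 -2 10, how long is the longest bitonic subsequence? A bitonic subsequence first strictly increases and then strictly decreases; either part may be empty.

10

Let inc[i] be the LIS ending at i and dec[i] the longest strictly decreasing subsequence starting at i. inc = [1, 2, 2, 1, 2, 3, 1, 4, 3, 2, 5, 4, 3, 4, 5, 4, 4, 1, 5], dec = [5, 7, 6, 3, 4, 5, 2, 6, 4, 2, 6, 5, 2, 4, 4, 3, 2, 1, 1].
max_i inc[i]+dec[i]−1 = 10, with one witness 4, 7, 15, 30, 37, 21, 9, 6, 5, -2.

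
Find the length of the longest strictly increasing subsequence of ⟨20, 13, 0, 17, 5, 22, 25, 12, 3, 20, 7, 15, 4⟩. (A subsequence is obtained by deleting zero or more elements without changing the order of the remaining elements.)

Let dp[i] be the longest increasing subsequence ending at position i. Then dp = [1, 1, 1, 2, 2, 3, 4, 3, 2, 4, 3, 4, 3].
The maximum is 4; one witness is 13, 17, 22, 25 at positions 2,4,6,7.

4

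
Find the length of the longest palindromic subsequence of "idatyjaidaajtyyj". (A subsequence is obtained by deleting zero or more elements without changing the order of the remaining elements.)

One longest palindromic subsequence is yjaaajy (positions 5,6,7,10,11,12,15); it reads the same forward and backward, and the interval DP gives dp[1][16] = 7.

7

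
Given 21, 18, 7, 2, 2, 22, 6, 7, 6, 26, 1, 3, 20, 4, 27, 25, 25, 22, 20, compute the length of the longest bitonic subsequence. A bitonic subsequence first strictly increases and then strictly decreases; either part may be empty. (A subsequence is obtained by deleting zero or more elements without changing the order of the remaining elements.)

8

One longest bitonic subsequence is 2, 6, 7, 26, 27, 25, 22, 20 (positions 4,7,8,10,15,17,18,19): it rises to 27 then falls. Length 8 is optimal.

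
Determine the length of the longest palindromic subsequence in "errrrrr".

6

Using dp[i][j] = 2 + dp[i+1][j−1] if the ends match, else max(dp[i+1][j], dp[i][j−1]):
dp[1][7] = 6. A witness is rrrrrr at positions 2,3,4,5,6,7.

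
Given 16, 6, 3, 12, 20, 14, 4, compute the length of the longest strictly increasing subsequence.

3

Let dp[i] be the longest increasing subsequence ending at position i. Then dp = [1, 1, 1, 2, 3, 3, 2].
The maximum is 3; one witness is 6, 12, 20 at positions 2,4,5.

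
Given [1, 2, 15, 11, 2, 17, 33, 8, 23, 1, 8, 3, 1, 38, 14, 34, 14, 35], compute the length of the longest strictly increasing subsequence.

Scanning left to right, the best length ending at each element is: 1→1, 2→2, 15→3, 11→3, 2→2, 17→4, 33→5, 8→3, 23→5, 1→1, 8→3, 3→3, 1→1, 38→6, 14→4, 34→6, 14→4, 35→7.
So the longest increasing subsequence has length 7, e.g. 1, 2, 15, 17, 33, 34, 35.

7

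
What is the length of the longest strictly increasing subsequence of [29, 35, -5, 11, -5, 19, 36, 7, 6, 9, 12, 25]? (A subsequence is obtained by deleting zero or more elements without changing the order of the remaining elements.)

Let dp[i] be the longest increasing subsequence ending at position i. Then dp = [1, 2, 1, 2, 1, 3, 4, 2, 2, 3, 4, 5].
The maximum is 5; one witness is -5, 7, 9, 12, 25 at positions 3,8,10,11,12.

5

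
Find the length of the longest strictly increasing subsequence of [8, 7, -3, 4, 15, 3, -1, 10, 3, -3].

Let dp[i] be the longest increasing subsequence ending at position i. Then dp = [1, 1, 1, 2, 3, 2, 2, 3, 3, 1].
The maximum is 3; one witness is -3, 4, 15 at positions 3,4,5.

3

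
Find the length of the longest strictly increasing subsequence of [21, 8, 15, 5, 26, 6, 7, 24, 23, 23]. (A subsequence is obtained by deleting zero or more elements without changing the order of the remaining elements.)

4

Let dp[i] be the longest increasing subsequence ending at position i. Then dp = [1, 1, 2, 1, 3, 2, 3, 4, 4, 4].
The maximum is 4; one witness is 5, 6, 7, 24 at positions 4,6,7,8.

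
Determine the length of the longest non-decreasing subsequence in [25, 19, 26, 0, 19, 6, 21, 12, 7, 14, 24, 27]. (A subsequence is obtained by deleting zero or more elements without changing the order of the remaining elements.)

Let dp[i] be the longest non-decreasing subsequence ending at position i. Then dp = [1, 1, 2, 1, 2, 2, 3, 3, 3, 4, 5, 6].
The maximum is 6; one witness is 0, 6, 12, 14, 24, 27 at positions 4,6,8,10,11,12.

6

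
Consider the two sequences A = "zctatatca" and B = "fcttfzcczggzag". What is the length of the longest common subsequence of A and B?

5

A longest common subsequence is cttca (length 5); the LCS DP confirms no longer common subsequence exists.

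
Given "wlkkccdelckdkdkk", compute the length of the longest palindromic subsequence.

9

Using dp[i][j] = 2 + dp[i+1][j−1] if the ends match, else max(dp[i+1][j], dp[i][j−1]):
dp[1][16] = 9. A witness is kkdkdkdkk at positions 3,4,7,11,12,13,14,15,16.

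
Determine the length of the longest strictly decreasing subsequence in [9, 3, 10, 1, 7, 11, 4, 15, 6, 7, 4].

4

Let dp[i] be the longest decreasing subsequence ending at position i. Then dp = [1, 2, 1, 3, 2, 1, 3, 1, 3, 2, 4].
The maximum is 4; one witness is 9, 7, 6, 4 at positions 1,5,9,11.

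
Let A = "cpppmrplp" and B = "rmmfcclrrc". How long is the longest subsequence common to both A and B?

Backtracking the LCS table gives one alignment: c (A1,B6) → r (A6,B9).
So the longest common subsequence has length 2.

2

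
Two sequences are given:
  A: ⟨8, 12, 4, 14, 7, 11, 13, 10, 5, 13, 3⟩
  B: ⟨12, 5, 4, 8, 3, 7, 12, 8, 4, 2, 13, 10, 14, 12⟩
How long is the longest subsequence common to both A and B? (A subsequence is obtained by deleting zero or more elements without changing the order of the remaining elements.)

5

A longest common subsequence is 8, 12, 4, 13, 10 (length 5); the LCS DP confirms no longer common subsequence exists.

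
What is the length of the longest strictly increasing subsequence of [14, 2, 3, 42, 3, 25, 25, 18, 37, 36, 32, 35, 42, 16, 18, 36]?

Scanning left to right, the best length ending at each element is: 14→1, 2→1, 3→2, 42→3, 3→2, 25→3, 25→3, 18→3, 37→4, 36→4, 32→4, 35→5, 42→6, 16→3, 18→4, 36→6.
So the longest increasing subsequence has length 6, e.g. 2, 3, 25, 32, 35, 42.

6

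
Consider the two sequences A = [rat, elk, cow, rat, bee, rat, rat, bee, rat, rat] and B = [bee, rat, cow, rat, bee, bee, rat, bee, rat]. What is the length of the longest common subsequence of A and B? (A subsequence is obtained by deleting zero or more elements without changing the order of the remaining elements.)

A longest common subsequence is rat, cow, rat, bee, rat, bee, rat (length 7); the LCS DP confirms no longer common subsequence exists.

7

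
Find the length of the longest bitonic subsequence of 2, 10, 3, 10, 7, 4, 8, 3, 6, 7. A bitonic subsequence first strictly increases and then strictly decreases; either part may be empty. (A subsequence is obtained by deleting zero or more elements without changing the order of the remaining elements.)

One longest bitonic subsequence is 2, 3, 10, 7, 4, 3 (positions 1,3,4,5,6,8): it rises to 10 then falls. Length 6 is optimal.

6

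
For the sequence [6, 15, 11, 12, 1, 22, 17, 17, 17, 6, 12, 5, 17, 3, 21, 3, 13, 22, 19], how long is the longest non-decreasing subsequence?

9

Let dp[i] be the longest non-decreasing subsequence ending at position i. Then dp = [1, 2, 2, 3, 1, 4, 4, 5, 6, 2, 4, 2, 7, 2, 8, 3, 5, 9, 8].
The maximum is 9; one witness is 6, 11, 12, 17, 17, 17, 17, 21, 22 at positions 1,3,4,7,8,9,13,15,18.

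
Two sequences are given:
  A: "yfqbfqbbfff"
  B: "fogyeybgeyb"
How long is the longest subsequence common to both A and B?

A longest common subsequence is ybb (length 3); the LCS DP confirms no longer common subsequence exists.

3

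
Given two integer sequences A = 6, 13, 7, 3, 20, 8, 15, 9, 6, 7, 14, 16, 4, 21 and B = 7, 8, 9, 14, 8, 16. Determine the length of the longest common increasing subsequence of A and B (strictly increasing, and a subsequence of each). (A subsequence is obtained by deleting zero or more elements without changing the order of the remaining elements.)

A longest common strictly increasing subsequence is 7, 8, 9, 14, 16 (length 5); it appears in order in both A and B, and no longer such subsequence exists.

5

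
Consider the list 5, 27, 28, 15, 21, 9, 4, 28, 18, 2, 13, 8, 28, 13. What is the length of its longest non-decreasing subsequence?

5

Scanning left to right, the best length ending at each element is: 5→1, 27→2, 28→3, 15→2, 21→3, 9→2, 4→1, 28→4, 18→3, 2→1, 13→3, 8→2, 28→5, 13→4.
So the longest non-decreasing subsequence has length 5, e.g. 5, 27, 28, 28, 28.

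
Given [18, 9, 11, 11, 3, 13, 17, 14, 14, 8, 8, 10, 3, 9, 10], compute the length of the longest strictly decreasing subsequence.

5

Let dp[i] be the longest decreasing subsequence ending at position i. Then dp = [1, 2, 2, 2, 3, 2, 2, 3, 3, 4, 4, 4, 5, 5, 4].
The maximum is 5; one witness is 18, 17, 14, 8, 3 at positions 1,7,8,10,13.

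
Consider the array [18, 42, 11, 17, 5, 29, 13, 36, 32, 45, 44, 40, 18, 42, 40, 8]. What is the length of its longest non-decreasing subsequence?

6

Let dp[i] be the longest non-decreasing subsequence ending at position i. Then dp = [1, 2, 1, 2, 1, 3, 2, 4, 4, 5, 5, 5, 3, 6, 6, 2].
The maximum is 6; one witness is 11, 17, 29, 36, 40, 42 at positions 3,4,6,8,12,14.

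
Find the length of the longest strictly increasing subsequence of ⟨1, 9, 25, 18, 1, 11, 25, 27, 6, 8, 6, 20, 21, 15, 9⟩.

5

Scanning left to right, the best length ending at each element is: 1→1, 9→2, 25→3, 18→3, 1→1, 11→3, 25→4, 27→5, 6→2, 8→3, 6→2, 20→4, 21→5, 15→4, 9→4.
So the longest increasing subsequence has length 5, e.g. 1, 9, 18, 25, 27.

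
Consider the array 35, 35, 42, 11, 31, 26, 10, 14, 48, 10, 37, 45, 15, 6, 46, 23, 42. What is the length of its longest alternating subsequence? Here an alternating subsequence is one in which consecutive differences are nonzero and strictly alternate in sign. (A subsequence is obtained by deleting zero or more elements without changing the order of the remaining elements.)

Track the best alternating length ending on an up-step vs a down-step at each position: up/down = 1/1, 1/1, 2/1, 1/3, 4/3, 4/5, 1/5, 6/5, 6/1, 1/7, 8/7, 8/7, 8/9, 1/9, 10/7, 10/11, 12/11.
The maximum over both is 12; one such subsequence is 35, 42, 11, 31, 10, 14, 10, 37, 15, 46, 23, 42.

12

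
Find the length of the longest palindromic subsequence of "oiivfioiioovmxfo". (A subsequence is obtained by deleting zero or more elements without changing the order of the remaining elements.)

8

Using dp[i][j] = 2 + dp[i+1][j−1] if the ends match, else max(dp[i+1][j], dp[i][j−1]):
dp[1][16] = 8. A witness is ofoiiofo at positions 1,5,7,8,9,11,15,16.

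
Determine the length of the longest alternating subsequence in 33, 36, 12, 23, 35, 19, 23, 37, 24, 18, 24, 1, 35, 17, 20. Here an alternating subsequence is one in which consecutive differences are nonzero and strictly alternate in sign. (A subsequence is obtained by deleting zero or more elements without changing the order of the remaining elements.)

A longest alternating subsequence is 33, 36, 12, 23, 19, 23, 18, 24, 1, 35, 17, 20 (positions 1,2,3,4,6,7,10,11,12,13,14,15); its 11 consecutive differences strictly alternate in sign, and length 12 is optimal.

12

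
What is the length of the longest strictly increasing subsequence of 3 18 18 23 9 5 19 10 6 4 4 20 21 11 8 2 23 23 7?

One longest increasing subsequence is 3, 18, 19, 20, 21, 23 (positions 1,2,7,12,13,17), of length 6; no longer one exists.

6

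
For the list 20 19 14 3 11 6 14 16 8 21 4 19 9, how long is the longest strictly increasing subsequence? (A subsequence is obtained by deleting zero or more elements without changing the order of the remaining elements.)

5

Let dp[i] be the longest increasing subsequence ending at position i. Then dp = [1, 1, 1, 1, 2, 2, 3, 4, 3, 5, 2, 5, 4].
The maximum is 5; one witness is 3, 11, 14, 16, 21 at positions 4,5,7,8,10.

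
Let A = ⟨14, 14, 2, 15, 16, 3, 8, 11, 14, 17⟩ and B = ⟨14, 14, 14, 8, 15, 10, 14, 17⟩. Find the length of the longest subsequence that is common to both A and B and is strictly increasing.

A longest common strictly increasing subsequence is 14, 15, 17 (length 3); it appears in order in both A and B, and no longer such subsequence exists.

3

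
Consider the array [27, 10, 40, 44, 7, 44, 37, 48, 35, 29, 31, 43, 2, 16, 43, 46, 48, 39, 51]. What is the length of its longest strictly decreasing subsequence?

One longest decreasing subsequence is 40, 37, 35, 29, 2 (positions 3,7,9,10,13), of length 5; no longer one exists.

5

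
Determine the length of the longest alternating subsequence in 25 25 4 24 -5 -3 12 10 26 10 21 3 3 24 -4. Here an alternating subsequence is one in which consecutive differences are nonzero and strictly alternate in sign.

12

A longest alternating subsequence is 25, 4, 24, -5, 12, 10, 26, 10, 21, 3, 24, -4 (positions 1,3,4,5,7,8,9,10,11,12,14,15); its 11 consecutive differences strictly alternate in sign, and length 12 is optimal.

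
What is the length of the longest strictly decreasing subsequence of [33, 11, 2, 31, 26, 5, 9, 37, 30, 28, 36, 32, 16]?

One longest decreasing subsequence is 33, 31, 30, 28, 16 (positions 1,4,9,10,13), of length 5; no longer one exists.

5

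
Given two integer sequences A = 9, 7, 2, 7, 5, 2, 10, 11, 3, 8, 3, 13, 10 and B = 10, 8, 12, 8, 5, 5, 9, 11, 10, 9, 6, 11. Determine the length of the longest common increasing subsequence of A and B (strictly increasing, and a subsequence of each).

A longest common strictly increasing subsequence is 5, 10, 11 (length 3); it appears in order in both A and B, and no longer such subsequence exists.

3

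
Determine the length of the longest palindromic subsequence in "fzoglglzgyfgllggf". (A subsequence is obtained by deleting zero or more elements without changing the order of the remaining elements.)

Using dp[i][j] = 2 + dp[i+1][j−1] if the ends match, else max(dp[i+1][j], dp[i][j−1]):
dp[1][17] = 11. A witness is fgglgfglggf at positions 1,4,6,7,9,11,12,14,15,16,17.

11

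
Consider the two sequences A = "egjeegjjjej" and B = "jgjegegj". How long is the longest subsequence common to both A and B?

6

A longest common subsequence is gjeegj (length 6); the LCS DP confirms no longer common subsequence exists.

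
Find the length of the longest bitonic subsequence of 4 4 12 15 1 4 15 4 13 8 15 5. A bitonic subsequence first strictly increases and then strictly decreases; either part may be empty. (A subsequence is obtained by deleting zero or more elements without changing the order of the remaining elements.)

6

Let inc[i] be the LIS ending at i and dec[i] the longest strictly decreasing subsequence starting at i. inc = [1, 1, 2, 3, 1, 2, 3, 2, 3, 3, 4, 3], dec = [2, 2, 3, 4, 1, 1, 4, 1, 3, 2, 2, 1].
max_i inc[i]+dec[i]−1 = 6, with one witness 4, 12, 15, 13, 8, 5.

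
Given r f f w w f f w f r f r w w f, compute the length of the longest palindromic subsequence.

11

One longest palindromic subsequence is fwwffwffwwf (positions 2,4,5,6,7,8,9,11,13,14,15); it reads the same forward and backward, and the interval DP gives dp[1][15] = 11.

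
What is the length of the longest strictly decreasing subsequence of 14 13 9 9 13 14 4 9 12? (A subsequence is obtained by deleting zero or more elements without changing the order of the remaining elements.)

4

Scanning left to right, the best length ending at each element is: 14→1, 13→2, 9→3, 9→3, 13→2, 14→1, 4→4, 9→3, 12→3.
So the longest decreasing subsequence has length 4, e.g. 14, 13, 9, 4.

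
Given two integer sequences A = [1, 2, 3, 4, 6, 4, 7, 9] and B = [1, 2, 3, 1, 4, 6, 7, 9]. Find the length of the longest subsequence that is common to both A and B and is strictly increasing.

A longest common strictly increasing subsequence is 1, 2, 3, 4, 6, 7, 9 (length 7); it appears in order in both A and B, and no longer such subsequence exists.

7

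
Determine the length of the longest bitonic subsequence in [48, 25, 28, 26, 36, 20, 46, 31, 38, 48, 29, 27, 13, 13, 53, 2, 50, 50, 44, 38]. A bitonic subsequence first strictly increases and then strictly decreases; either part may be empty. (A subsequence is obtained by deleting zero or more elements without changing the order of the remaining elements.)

9

Let inc[i] be the LIS ending at i and dec[i] the longest strictly decreasing subsequence starting at i. inc = [1, 1, 2, 2, 3, 1, 4, 3, 4, 5, 3, 3, 1, 1, 6, 1, 6, 6, 5, 4], dec = [7, 4, 5, 4, 6, 3, 6, 5, 5, 5, 4, 3, 2, 2, 4, 1, 3, 3, 2, 1].
max_i inc[i]+dec[i]−1 = 9, with one witness 25, 28, 36, 46, 38, 29, 27, 13, 2.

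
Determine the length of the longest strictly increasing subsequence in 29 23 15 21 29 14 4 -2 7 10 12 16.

5

Let dp[i] be the longest increasing subsequence ending at position i. Then dp = [1, 1, 1, 2, 3, 1, 1, 1, 2, 3, 4, 5].
The maximum is 5; one witness is 4, 7, 10, 12, 16 at positions 7,9,10,11,12.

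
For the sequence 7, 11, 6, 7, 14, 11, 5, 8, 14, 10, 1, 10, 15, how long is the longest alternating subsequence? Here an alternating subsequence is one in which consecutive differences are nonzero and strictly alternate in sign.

Track the best alternating length ending on an up-step vs a down-step at each position: up/down = 1/1, 2/1, 1/3, 4/3, 4/1, 4/5, 1/5, 6/5, 6/1, 6/7, 1/7, 8/7, 8/1.
The maximum over both is 8; one such subsequence is 7, 11, 6, 7, 5, 8, 1, 10.

8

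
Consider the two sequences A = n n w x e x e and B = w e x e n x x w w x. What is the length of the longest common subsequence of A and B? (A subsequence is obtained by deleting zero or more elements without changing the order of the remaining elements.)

A longest common subsequence is wxex (length 4); the LCS DP confirms no longer common subsequence exists.

4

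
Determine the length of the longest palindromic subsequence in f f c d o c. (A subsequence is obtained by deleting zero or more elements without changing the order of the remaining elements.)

3

One longest palindromic subsequence is coc (positions 3,5,6); it reads the same forward and backward, and the interval DP gives dp[1][6] = 3.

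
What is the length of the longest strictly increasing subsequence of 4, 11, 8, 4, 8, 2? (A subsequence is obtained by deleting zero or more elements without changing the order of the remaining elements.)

One longest increasing subsequence is 4, 11 (positions 1,2), of length 2; no longer one exists.

2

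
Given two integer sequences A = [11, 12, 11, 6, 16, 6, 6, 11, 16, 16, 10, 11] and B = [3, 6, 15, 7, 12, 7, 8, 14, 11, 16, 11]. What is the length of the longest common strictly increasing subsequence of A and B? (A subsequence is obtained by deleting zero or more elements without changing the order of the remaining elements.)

A longest common strictly increasing subsequence is 6, 11, 16 (length 3); it appears in order in both A and B, and no longer such subsequence exists.

3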